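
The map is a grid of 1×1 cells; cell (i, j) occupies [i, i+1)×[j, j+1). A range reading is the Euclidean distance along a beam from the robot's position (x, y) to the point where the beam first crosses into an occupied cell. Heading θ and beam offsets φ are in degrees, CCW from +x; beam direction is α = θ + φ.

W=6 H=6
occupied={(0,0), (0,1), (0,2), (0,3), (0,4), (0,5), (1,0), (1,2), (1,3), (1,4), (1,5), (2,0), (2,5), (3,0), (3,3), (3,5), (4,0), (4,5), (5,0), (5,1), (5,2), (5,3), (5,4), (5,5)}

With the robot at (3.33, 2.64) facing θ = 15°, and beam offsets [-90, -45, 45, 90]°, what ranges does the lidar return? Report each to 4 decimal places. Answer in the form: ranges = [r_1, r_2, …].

ranges = [1.6979, 1.9283, 0.4157, 0.3727]

beam 1: φ=-90°, α=285°
  cosα=0.2588 sinα=-0.9659 | (3,2) | tMaxX 2.5887 tMaxY 0.6626 | tΔX 3.8637 tΔY 1.0353
    t=0.6626 [y] (3,1)
    t=1.6979 [y] (3,0) — stop
  → r_1 = 1.6979
beam 2: φ=-45°, α=330°
  cosα=0.8660 sinα=-0.5000 | (3,2) | tMaxX 0.7736 tMaxY 1.2800 | tΔX 1.1547 tΔY 2.0000
    t=0.7736 [x] (4,2)
    t=1.2800 [y] (4,1)
    t=1.9283 [x] (5,1) — stop
  → r_2 = 1.9283
beam 3: φ=45°, α=60°
  cosα=0.5000 sinα=0.8660 | (3,2) | tMaxX 1.3400 tMaxY 0.4157 | tΔX 2.0000 tΔY 1.1547
    t=0.4157 [y] (3,3) — stop
  → r_3 = 0.4157
beam 4: φ=90°, α=105°
  cosα=-0.2588 sinα=0.9659 | (3,2) | tMaxX 1.2750 tMaxY 0.3727 | tΔX 3.8637 tΔY 1.0353
    t=0.3727 [y] (3,3) — stop
  → r_4 = 0.3727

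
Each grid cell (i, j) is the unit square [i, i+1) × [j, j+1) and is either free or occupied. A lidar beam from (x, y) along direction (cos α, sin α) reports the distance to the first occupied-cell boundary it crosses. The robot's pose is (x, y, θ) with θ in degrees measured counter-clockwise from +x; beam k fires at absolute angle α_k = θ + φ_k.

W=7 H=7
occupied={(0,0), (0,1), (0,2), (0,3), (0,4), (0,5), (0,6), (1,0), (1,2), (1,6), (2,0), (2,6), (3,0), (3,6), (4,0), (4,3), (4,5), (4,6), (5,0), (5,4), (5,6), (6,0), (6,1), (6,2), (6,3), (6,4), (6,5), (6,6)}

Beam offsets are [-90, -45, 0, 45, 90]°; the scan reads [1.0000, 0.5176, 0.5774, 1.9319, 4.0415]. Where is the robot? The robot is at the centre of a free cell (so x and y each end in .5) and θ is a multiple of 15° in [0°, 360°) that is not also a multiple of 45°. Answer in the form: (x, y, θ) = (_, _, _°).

Candidates: 21 free-cell centres × 16 headings = 336 poses. Raycast each; keep the one whose scan matches to 4 dp.
  (1.5, 1.5, 285°): beam 1 = 0.5176 ≠ 1.0000 ✗
  (5.5, 5.5, 120°): beam 1 = 0.5774 ≠ 1.0000 ✗
  (2.5, 5.5, 120°): beam 4 = 1.5529 ≠ 1.9319 ✗
  (2.5, 4.5, 210°): beam 1 = 1.7321 ≠ 1.0000 ✗
  (5.5, 5.5, 330°): beam 1 = 0.5774 ≠ 1.0000 ✗
  …
  (2.5, 1.5, 300°): r_1=1.0000, r_2=0.5176, r_3=0.5774, r_4=1.9319, r_5=4.0415 — all match ✓
Only this pose fits every beam.

(x, y, θ) = (2.5, 1.5, 300°)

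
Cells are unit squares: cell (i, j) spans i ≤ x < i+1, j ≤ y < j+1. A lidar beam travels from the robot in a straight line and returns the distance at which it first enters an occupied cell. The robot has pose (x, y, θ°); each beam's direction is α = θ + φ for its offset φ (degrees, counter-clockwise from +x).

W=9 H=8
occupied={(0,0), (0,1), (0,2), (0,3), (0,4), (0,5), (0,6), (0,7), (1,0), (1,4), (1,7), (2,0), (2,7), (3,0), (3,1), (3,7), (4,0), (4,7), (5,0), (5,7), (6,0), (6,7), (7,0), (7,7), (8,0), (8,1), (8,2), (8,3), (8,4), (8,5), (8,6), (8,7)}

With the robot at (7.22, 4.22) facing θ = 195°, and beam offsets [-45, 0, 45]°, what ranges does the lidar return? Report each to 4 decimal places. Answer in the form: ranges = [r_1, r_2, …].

ranges = [5.5600, 6.4394, 3.7181]

beam 1: φ=-45°, α=150°
  cosα=-0.8660 sinα=0.5000 | (7,4) | tMaxX 0.2540 tMaxY 1.5600 | tΔX 1.1547 tΔY 2.0000
    t=0.2540 [x] (6,4)
    t=1.4087 [x] (5,4)
    t=1.5600 [y] (5,5)
    t=2.5634 [x] (4,5)
    t=3.5600 [y] (4,6)
    t=3.7181 [x] (3,6)
    t=4.8728 [x] (2,6)
    t=5.5600 [y] (2,7) — stop
  → r_1 = 5.5600
beam 2: φ=0°, α=195°
  cosα=-0.9659 sinα=-0.2588 | (7,4) | tMaxX 0.2278 tMaxY 0.8500 | tΔX 1.0353 tΔY 3.8637
    t=0.2278 [x] (6,4)
    t=0.8500 [y] (6,3)
    t=1.2630 [x] (5,3)
    t=2.2983 [x] (4,3)
    t=3.3336 [x] (3,3)
    t=4.3689 [x] (2,3)
    t=4.7137 [y] (2,2)
    t=5.4041 [x] (1,2)
    t=6.4394 [x] (0,2) — stop
  → r_2 = 6.4394
beam 3: φ=45°, α=240°
  cosα=-0.5000 sinα=-0.8660 | (7,4) | tMaxX 0.4400 tMaxY 0.2540 | tΔX 2.0000 tΔY 1.1547
    t=0.2540 [y] (7,3)
    t=0.4400 [x] (6,3)
    t=1.4087 [y] (6,2)
    t=2.4400 [x] (5,2)
    t=2.5634 [y] (5,1)
    t=3.7181 [y] (5,0) — stop
  → r_3 = 3.7181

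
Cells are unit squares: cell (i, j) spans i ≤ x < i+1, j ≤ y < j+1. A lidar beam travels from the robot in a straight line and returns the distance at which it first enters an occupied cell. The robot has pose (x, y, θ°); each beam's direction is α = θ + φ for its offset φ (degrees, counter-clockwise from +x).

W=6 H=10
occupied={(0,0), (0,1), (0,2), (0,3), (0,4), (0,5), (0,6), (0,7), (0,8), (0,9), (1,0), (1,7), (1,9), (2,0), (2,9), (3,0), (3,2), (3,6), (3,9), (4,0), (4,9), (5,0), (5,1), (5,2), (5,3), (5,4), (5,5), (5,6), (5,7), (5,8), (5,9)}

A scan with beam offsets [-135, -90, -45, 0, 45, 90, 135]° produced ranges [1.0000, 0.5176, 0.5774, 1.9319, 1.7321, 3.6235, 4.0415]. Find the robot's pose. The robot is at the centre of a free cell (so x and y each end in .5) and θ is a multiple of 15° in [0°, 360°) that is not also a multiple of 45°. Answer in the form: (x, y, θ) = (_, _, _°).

(x, y, θ) = (4.5, 4.5, 75°)

Enumerate (i+0.5, j+0.5, θ) over the 29 free cells and 16 admissible headings. For each, cast all 7 beams and compare to the given ranges.
  (4.5, 8.5, 240°): beam 1 = 0.5176 ≠ 1.0000 ✗
  (3.5, 7.5, 345°): beam 1 = 2.8868 ≠ 1.0000 ✗
  (3.5, 1.5, 210°): beam 1 = 0.5176 ≠ 1.0000 ✗
  …
  (4.5, 4.5, 75°): r_1=1.0000, r_2=0.5176, r_3=0.5774, r_4=1.9319, r_5=1.7321, r_6=3.6235, r_7=4.0415 — all match ✓
No second candidate reproduces the full scan.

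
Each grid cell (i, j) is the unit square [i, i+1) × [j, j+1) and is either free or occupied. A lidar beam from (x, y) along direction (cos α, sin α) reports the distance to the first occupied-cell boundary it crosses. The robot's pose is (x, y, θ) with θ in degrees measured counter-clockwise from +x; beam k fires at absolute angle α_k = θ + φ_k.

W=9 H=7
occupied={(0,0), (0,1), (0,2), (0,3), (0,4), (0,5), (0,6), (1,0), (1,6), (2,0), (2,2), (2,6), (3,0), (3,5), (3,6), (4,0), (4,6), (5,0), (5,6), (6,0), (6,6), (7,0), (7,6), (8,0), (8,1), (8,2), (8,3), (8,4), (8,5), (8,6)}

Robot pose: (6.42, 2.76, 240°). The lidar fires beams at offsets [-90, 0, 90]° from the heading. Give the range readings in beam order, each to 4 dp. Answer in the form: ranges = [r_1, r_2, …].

ranges = [6.2585, 2.0323, 1.8244]

beam 1: φ=-90°, α=150°
  dir = (cos 150°, sin 150°) = (-0.8660, 0.5000); from cell (6,2)
  next x-line at t=0.4850, next y-line at t=0.4800; Δt_x=1.1547, Δt_y=2.0000
    y: enter (6,3) at t=0.4800
    x: enter (5,3) at t=0.4850
    x: enter (4,3) at t=1.6397
    y: enter (4,4) at t=2.4800
    x: enter (3,4) at t=2.7944
    x: enter (2,4) at t=3.9491
    y: enter (2,5) at t=4.4800
    x: enter (1,5) at t=5.1038
    x: enter (0,5) at t=6.2585 ← occupied
  → r_1 = 6.2585
beam 2: φ=0°, α=240°
  dir = (cos 240°, sin 240°) = (-0.5000, -0.8660); from cell (6,2)
  next x-line at t=0.8400, next y-line at t=0.8776; Δt_x=2.0000, Δt_y=1.1547
    x: enter (5,2) at t=0.8400
    y: enter (5,1) at t=0.8776
    y: enter (5,0) at t=2.0323 ← occupied
  → r_2 = 2.0323
beam 3: φ=90°, α=330°
  dir = (cos 330°, sin 330°) = (0.8660, -0.5000); from cell (6,2)
  next x-line at t=0.6697, next y-line at t=1.5200; Δt_x=1.1547, Δt_y=2.0000
    x: enter (7,2) at t=0.6697
    y: enter (7,1) at t=1.5200
    x: enter (8,1) at t=1.8244 ← occupied
  → r_3 = 1.8244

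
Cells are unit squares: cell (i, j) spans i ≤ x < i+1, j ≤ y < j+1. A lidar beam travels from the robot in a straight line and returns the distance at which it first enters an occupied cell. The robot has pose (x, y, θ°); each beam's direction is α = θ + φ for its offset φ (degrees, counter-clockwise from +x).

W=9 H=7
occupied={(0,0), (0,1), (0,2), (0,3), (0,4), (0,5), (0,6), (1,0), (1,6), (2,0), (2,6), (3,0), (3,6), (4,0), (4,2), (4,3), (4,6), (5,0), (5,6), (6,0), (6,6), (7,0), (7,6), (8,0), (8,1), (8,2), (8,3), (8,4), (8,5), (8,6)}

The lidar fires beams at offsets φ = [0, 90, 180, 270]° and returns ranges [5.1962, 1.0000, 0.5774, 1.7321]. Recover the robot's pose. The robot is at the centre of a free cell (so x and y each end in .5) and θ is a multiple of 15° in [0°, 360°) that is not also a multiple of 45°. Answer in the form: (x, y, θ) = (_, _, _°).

The pose lattice has 33·16 = 528 candidates. Test each by forward raycasting.
  (2.5, 5.5, 150°): beam 1 = 1.0000 ≠ 5.1962 ✗
  (1.5, 1.5, 120°): beam 1 = 1.0000 ≠ 5.1962 ✗
  (3.5, 4.5, 30°): beam 1 = 3.0000 ≠ 5.1962 ✗
  (5.5, 4.5, 210°): beam 1 = 1.0000 ≠ 5.1962 ✗
  …
  (6.5, 1.5, 120°): r_1=5.1962, r_2=1.0000, r_3=0.5774, r_4=1.7321 — all match ✓
Only this pose fits every beam.

(x, y, θ) = (6.5, 1.5, 120°)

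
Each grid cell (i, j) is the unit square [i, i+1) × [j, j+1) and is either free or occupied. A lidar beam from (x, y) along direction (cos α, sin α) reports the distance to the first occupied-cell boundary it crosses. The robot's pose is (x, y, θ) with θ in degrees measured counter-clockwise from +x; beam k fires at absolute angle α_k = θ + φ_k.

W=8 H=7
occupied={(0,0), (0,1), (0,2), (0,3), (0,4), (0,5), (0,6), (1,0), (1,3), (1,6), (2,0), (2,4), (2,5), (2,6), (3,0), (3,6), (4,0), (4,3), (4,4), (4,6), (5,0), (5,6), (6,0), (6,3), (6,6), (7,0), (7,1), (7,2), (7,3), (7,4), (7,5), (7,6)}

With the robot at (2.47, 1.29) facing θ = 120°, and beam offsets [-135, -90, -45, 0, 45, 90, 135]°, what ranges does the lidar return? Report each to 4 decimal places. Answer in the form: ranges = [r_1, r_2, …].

beam 1: φ=-135°, α=345°
  d=(0.9659,-0.2588)  start (2,1)  tX=0.5487 tY=1.1205  stride 1/|dx|=1.0353 1/|dy|=3.8637
    cross x-line → (3,1), t=0.5487
    cross y-line → (3,0), t=1.1205 (wall)
  → r_1 = 1.1205
beam 2: φ=-90°, α=30°
  d=(0.8660,0.5000)  start (2,1)  tX=0.6120 tY=1.4200  stride 1/|dx|=1.1547 1/|dy|=2.0000
    cross x-line → (3,1), t=0.6120
    cross y-line → (3,2), t=1.4200
    cross x-line → (4,2), t=1.7667
    cross x-line → (5,2), t=2.9214
    cross y-line → (5,3), t=3.4200
    cross x-line → (6,3), t=4.0761 (wall)
  → r_2 = 4.0761
beam 3: φ=-45°, α=75°
  d=(0.2588,0.9659)  start (2,1)  tX=2.0478 tY=0.7350  stride 1/|dx|=3.8637 1/|dy|=1.0353
    cross y-line → (2,2), t=0.7350
    cross y-line → (2,3), t=1.7703
    cross x-line → (3,3), t=2.0478
    cross y-line → (3,4), t=2.8056
    cross y-line → (3,5), t=3.8409
    cross y-line → (3,6), t=4.8762 (wall)
  → r_3 = 4.8762
beam 4: φ=0°, α=120°
  d=(-0.5000,0.8660)  start (2,1)  tX=0.9400 tY=0.8198  stride 1/|dx|=2.0000 1/|dy|=1.1547
    cross y-line → (2,2), t=0.8198
    cross x-line → (1,2), t=0.9400
    cross y-line → (1,3), t=1.9745 (wall)
  → r_4 = 1.9745
beam 5: φ=45°, α=165°
  d=(-0.9659,0.2588)  start (2,1)  tX=0.4866 tY=2.7432  stride 1/|dx|=1.0353 1/|dy|=3.8637
    cross x-line → (1,1), t=0.4866
    cross x-line → (0,1), t=1.5219 (wall)
  → r_5 = 1.5219
beam 6: φ=90°, α=210°
  d=(-0.8660,-0.5000)  start (2,1)  tX=0.5427 tY=0.5800  stride 1/|dx|=1.1547 1/|dy|=2.0000
    cross x-line → (1,1), t=0.5427
    cross y-line → (1,0), t=0.5800 (wall)
  → r_6 = 0.5800
beam 7: φ=135°, α=255°
  d=(-0.2588,-0.9659)  start (2,1)  tX=1.8159 tY=0.3002  stride 1/|dx|=3.8637 1/|dy|=1.0353
    cross y-line → (2,0), t=0.3002 (wall)
  → r_7 = 0.3002

ranges = [1.1205, 4.0761, 4.8762, 1.9745, 1.5219, 0.5800, 0.3002]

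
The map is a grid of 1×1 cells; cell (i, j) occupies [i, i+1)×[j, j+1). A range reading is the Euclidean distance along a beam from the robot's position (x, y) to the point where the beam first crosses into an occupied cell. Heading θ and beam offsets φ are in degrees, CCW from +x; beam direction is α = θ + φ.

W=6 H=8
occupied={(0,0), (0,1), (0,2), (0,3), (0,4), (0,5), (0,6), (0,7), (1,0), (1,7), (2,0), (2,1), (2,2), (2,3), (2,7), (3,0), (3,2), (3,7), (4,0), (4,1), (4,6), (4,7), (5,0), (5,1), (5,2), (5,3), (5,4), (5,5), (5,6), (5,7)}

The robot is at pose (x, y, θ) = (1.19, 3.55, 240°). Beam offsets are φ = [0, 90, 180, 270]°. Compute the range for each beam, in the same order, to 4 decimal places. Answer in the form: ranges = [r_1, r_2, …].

beam 1: φ=0°, α=240°
  direction (-0.5000, -0.8660); cell (1,3); t to first gridline: x 0.3800, y 0.6351 (then +2.0000 / +1.1547)
    (0,3) via x @ 0.3800  # hit
  → r_1 = 0.3800
beam 2: φ=90°, α=330°
  direction (0.8660, -0.5000); cell (1,3); t to first gridline: x 0.9353, y 1.1000 (then +1.1547 / +2.0000)
    (2,3) via x @ 0.9353  # hit
  → r_2 = 0.9353
beam 3: φ=180°, α=60°
  direction (0.5000, 0.8660); cell (1,3); t to first gridline: x 1.6200, y 0.5196 (then +2.0000 / +1.1547)
    (1,4) via y @ 0.5196
    (2,4) via x @ 1.6200
    (2,5) via y @ 1.6743
    (2,6) via y @ 2.8290
    (3,6) via x @ 3.6200
    (3,7) via y @ 3.9837  # hit
  → r_3 = 3.9837
beam 4: φ=270°, α=150°
  direction (-0.8660, 0.5000); cell (1,3); t to first gridline: x 0.2194, y 0.9000 (then +1.1547 / +2.0000)
    (0,3) via x @ 0.2194  # hit
  → r_4 = 0.2194

ranges = [0.3800, 0.9353, 3.9837, 0.2194]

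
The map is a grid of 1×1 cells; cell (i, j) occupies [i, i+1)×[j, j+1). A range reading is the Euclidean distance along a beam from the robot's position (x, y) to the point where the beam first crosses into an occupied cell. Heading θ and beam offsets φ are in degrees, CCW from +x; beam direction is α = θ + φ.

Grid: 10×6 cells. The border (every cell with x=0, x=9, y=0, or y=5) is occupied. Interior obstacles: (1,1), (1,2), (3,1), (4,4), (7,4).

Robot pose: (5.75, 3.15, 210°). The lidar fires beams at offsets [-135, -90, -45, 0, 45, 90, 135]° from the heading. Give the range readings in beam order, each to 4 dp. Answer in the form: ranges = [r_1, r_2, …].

ranges = [1.9153, 1.5000, 4.9176, 2.3000, 2.2258, 2.4826, 3.3646]

beam 1: φ=-135°, α=75°
  cosα=0.2588 sinα=0.9659 | (5,3) | tMaxX 0.9659 tMaxY 0.8800 | tΔX 3.8637 tΔY 1.0353
    t=0.8800 [y] (5,4)
    t=0.9659 [x] (6,4)
    t=1.9153 [y] (6,5) — stop
  → r_1 = 1.9153
beam 2: φ=-90°, α=120°
  cosα=-0.5000 sinα=0.8660 | (5,3) | tMaxX 1.5000 tMaxY 0.9815 | tΔX 2.0000 tΔY 1.1547
    t=0.9815 [y] (5,4)
    t=1.5000 [x] (4,4) — stop
  → r_2 = 1.5000
beam 3: φ=-45°, α=165°
  cosα=-0.9659 sinα=0.2588 | (5,3) | tMaxX 0.7765 tMaxY 3.2841 | tΔX 1.0353 tΔY 3.8637
    t=0.7765 [x] (4,3)
    t=1.8117 [x] (3,3)
    t=2.8470 [x] (2,3)
    t=3.2841 [y] (2,4)
    t=3.8823 [x] (1,4)
    t=4.9176 [x] (0,4) — stop
  → r_3 = 4.9176
beam 4: φ=0°, α=210°
  cosα=-0.8660 sinα=-0.5000 | (5,3) | tMaxX 0.8660 tMaxY 0.3000 | tΔX 1.1547 tΔY 2.0000
    t=0.3000 [y] (5,2)
    t=0.8660 [x] (4,2)
    t=2.0207 [x] (3,2)
    t=2.3000 [y] (3,1) — stop
  → r_4 = 2.3000
beam 5: φ=45°, α=255°
  cosα=-0.2588 sinα=-0.9659 | (5,3) | tMaxX 2.8978 tMaxY 0.1553 | tΔX 3.8637 tΔY 1.0353
    t=0.1553 [y] (5,2)
    t=1.1906 [y] (5,1)
    t=2.2258 [y] (5,0) — stop
  → r_5 = 2.2258
beam 6: φ=90°, α=300°
  cosα=0.5000 sinα=-0.8660 | (5,3) | tMaxX 0.5000 tMaxY 0.1732 | tΔX 2.0000 tΔY 1.1547
    t=0.1732 [y] (5,2)
    t=0.5000 [x] (6,2)
    t=1.3279 [y] (6,1)
    t=2.4826 [y] (6,0) — stop
  → r_6 = 2.4826
beam 7: φ=135°, α=345°
  cosα=0.9659 sinα=-0.2588 | (5,3) | tMaxX 0.2588 tMaxY 0.5796 | tΔX 1.0353 tΔY 3.8637
    t=0.2588 [x] (6,3)
    t=0.5796 [y] (6,2)
    t=1.2941 [x] (7,2)
    t=2.3294 [x] (8,2)
    t=3.3646 [x] (9,2) — stop
  → r_7 = 3.3646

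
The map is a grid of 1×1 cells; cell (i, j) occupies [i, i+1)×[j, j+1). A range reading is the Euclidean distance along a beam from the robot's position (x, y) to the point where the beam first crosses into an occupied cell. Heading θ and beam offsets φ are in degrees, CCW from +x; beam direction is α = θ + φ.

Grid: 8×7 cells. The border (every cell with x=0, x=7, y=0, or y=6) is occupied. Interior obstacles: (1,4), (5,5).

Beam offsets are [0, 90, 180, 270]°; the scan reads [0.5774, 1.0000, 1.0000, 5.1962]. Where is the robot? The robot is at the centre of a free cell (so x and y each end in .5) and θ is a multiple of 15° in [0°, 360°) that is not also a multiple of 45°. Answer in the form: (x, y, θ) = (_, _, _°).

Candidates: 28 free-cell centres × 16 headings = 448 poses. Raycast each; keep the one whose scan matches to 4 dp.
  (5.5, 3.5, 240°): beam 1 = 2.8868 ≠ 0.5774 ✗
  (1.5, 2.5, 150°): beam 3 = 3.0000 ≠ 1.0000 ✗
  (4.5, 5.5, 150°): beam 1 = 1.0000 ≠ 0.5774 ✗
  (4.5, 3.5, 345°): beam 1 = 2.5882 ≠ 0.5774 ✗
  …
  (2.5, 5.5, 60°): r_1=0.5774, r_2=1.0000, r_3=1.0000, r_4=5.1962 — all match ✓
No second candidate reproduces the full scan.

(x, y, θ) = (2.5, 5.5, 60°)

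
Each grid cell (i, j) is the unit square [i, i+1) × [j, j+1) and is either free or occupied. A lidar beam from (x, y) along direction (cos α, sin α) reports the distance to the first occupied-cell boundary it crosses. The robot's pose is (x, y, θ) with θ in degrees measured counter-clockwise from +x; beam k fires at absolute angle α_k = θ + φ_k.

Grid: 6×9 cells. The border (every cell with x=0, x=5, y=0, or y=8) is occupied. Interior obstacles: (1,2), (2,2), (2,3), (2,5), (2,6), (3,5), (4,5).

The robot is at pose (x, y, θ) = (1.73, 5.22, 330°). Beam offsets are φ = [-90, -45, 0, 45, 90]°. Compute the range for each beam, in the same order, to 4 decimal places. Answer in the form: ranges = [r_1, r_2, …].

ranges = [1.4600, 1.2630, 0.3118, 0.2795, 0.5400]

beam 1: φ=-90°, α=240°
  cosα=-0.5000 sinα=-0.8660 | (1,5) | tMaxX 1.4600 tMaxY 0.2540 | tΔX 2.0000 tΔY 1.1547
    t=0.2540 [y] (1,4)
    t=1.4087 [y] (1,3)
    t=1.4600 [x] (0,3) — stop
  → r_1 = 1.4600
beam 2: φ=-45°, α=285°
  cosα=0.2588 sinα=-0.9659 | (1,5) | tMaxX 1.0432 tMaxY 0.2278 | tΔX 3.8637 tΔY 1.0353
    t=0.2278 [y] (1,4)
    t=1.0432 [x] (2,4)
    t=1.2630 [y] (2,3) — stop
  → r_2 = 1.2630
beam 3: φ=0°, α=330°
  cosα=0.8660 sinα=-0.5000 | (1,5) | tMaxX 0.3118 tMaxY 0.4400 | tΔX 1.1547 tΔY 2.0000
    t=0.3118 [x] (2,5) — stop
  → r_3 = 0.3118
beam 4: φ=45°, α=15°
  cosα=0.9659 sinα=0.2588 | (1,5) | tMaxX 0.2795 tMaxY 3.0137 | tΔX 1.0353 tΔY 3.8637
    t=0.2795 [x] (2,5) — stop
  → r_4 = 0.2795
beam 5: φ=90°, α=60°
  cosα=0.5000 sinα=0.8660 | (1,5) | tMaxX 0.5400 tMaxY 0.9007 | tΔX 2.0000 tΔY 1.1547
    t=0.5400 [x] (2,5) — stop
  → r_5 = 0.5400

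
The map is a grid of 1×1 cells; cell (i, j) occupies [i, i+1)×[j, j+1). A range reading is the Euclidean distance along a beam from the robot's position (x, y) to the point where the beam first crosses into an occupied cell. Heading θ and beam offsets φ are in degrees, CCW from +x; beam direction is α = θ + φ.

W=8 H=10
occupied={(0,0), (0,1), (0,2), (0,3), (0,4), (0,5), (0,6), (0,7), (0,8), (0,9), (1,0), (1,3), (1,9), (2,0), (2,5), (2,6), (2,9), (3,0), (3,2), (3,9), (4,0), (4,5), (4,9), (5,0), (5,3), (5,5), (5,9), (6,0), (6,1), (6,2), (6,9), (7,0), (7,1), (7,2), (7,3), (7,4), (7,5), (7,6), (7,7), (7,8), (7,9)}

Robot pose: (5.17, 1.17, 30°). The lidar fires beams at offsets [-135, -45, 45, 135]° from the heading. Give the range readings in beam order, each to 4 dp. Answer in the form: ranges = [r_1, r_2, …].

beam 1: φ=-135°, α=255°
  cosα=-0.2588 sinα=-0.9659 | (5,1) | tMaxX 0.6568 tMaxY 0.1760 | tΔX 3.8637 tΔY 1.0353
    t=0.1760 [y] (5,0) — stop
  → r_1 = 0.1760
beam 2: φ=-45°, α=345°
  cosα=0.9659 sinα=-0.2588 | (5,1) | tMaxX 0.8593 tMaxY 0.6568 | tΔX 1.0353 tΔY 3.8637
    t=0.6568 [y] (5,0) — stop
  → r_2 = 0.6568
beam 3: φ=45°, α=75°
  cosα=0.2588 sinα=0.9659 | (5,1) | tMaxX 3.2069 tMaxY 0.8593 | tΔX 3.8637 tΔY 1.0353
    t=0.8593 [y] (5,2)
    t=1.8946 [y] (5,3) — stop
  → r_3 = 1.8946
beam 4: φ=135°, α=165°
  cosα=-0.9659 sinα=0.2588 | (5,1) | tMaxX 0.1760 tMaxY 3.2069 | tΔX 1.0353 tΔY 3.8637
    t=0.1760 [x] (4,1)
    t=1.2113 [x] (3,1)
    t=2.2465 [x] (2,1)
    t=3.2069 [y] (2,2)
    t=3.2818 [x] (1,2)
    t=4.3171 [x] (0,2) — stop
  → r_4 = 4.3171

ranges = [0.1760, 0.6568, 1.8946, 4.3171]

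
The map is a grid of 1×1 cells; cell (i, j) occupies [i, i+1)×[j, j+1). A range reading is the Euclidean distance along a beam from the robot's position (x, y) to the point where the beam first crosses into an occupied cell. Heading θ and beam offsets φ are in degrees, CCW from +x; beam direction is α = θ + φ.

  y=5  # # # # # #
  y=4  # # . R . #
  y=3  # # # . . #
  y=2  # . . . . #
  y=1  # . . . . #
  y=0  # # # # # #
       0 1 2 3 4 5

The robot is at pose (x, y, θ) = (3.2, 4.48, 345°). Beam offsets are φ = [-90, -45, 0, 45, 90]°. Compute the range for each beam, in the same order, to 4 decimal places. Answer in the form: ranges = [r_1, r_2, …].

ranges = [0.7727, 3.6000, 1.8635, 1.0400, 0.5383]

beam 1: φ=-90°, α=255°
  dir = (cos 255°, sin 255°) = (-0.2588, -0.9659); from cell (3,4)
  next x-line at t=0.7727, next y-line at t=0.4969; Δt_x=3.8637, Δt_y=1.0353
    y: enter (3,3) at t=0.4969
    x: enter (2,3) at t=0.7727 ← occupied
  → r_1 = 0.7727
beam 2: φ=-45°, α=300°
  dir = (cos 300°, sin 300°) = (0.5000, -0.8660); from cell (3,4)
  next x-line at t=1.6000, next y-line at t=0.5543; Δt_x=2.0000, Δt_y=1.1547
    y: enter (3,3) at t=0.5543
    x: enter (4,3) at t=1.6000
    y: enter (4,2) at t=1.7090
    y: enter (4,1) at t=2.8637
    x: enter (5,1) at t=3.6000 ← occupied
  → r_2 = 3.6000
beam 3: φ=0°, α=345°
  dir = (cos 345°, sin 345°) = (0.9659, -0.2588); from cell (3,4)
  next x-line at t=0.8282, next y-line at t=1.8546; Δt_x=1.0353, Δt_y=3.8637
    x: enter (4,4) at t=0.8282
    y: enter (4,3) at t=1.8546
    x: enter (5,3) at t=1.8635 ← occupied
  → r_3 = 1.8635
beam 4: φ=45°, α=30°
  dir = (cos 30°, sin 30°) = (0.8660, 0.5000); from cell (3,4)
  next x-line at t=0.9238, next y-line at t=1.0400; Δt_x=1.1547, Δt_y=2.0000
    x: enter (4,4) at t=0.9238
    y: enter (4,5) at t=1.0400 ← occupied
  → r_4 = 1.0400
beam 5: φ=90°, α=75°
  dir = (cos 75°, sin 75°) = (0.2588, 0.9659); from cell (3,4)
  next x-line at t=3.0910, next y-line at t=0.5383; Δt_x=3.8637, Δt_y=1.0353
    y: enter (3,5) at t=0.5383 ← occupied
  → r_5 = 0.5383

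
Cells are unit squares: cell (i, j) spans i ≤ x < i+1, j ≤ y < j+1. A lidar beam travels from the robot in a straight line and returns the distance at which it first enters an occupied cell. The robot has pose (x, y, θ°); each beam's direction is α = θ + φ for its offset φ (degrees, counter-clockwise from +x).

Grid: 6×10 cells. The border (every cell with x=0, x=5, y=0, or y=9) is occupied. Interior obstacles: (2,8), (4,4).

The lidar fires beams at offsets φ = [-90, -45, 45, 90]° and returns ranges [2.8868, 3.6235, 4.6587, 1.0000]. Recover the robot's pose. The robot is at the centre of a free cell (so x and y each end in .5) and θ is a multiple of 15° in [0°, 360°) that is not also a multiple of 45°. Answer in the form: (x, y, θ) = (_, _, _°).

(x, y, θ) = (1.5, 3.5, 30°)

Enumerate (i+0.5, j+0.5, θ) over the 30 free cells and 16 admissible headings. For each, cast all 4 beams and compare to the given ranges.
  (4.5, 1.5, 345°): beam 1 = 0.5176 ≠ 2.8868 ✗
  (1.5, 3.5, 15°): beam 1 = 2.5882 ≠ 2.8868 ✗
  (1.5, 7.5, 150°): beam 1 = 1.0000 ≠ 2.8868 ✗
  …
  (1.5, 3.5, 30°): r_1=2.8868, r_2=3.6235, r_3=4.6587, r_4=1.0000 — all match ✓
Only this pose fits every beam.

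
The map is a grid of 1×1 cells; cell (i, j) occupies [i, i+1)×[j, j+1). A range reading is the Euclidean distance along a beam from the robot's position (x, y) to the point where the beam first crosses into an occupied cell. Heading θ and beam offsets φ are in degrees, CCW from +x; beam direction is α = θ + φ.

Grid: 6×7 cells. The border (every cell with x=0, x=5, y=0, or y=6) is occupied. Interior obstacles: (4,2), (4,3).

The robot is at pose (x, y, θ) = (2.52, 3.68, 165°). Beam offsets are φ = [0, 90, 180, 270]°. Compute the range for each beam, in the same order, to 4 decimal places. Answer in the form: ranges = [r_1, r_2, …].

ranges = [1.5736, 2.7745, 1.5322, 2.4018]

beam 1: φ=0°, α=165°
  dir = (cos 165°, sin 165°) = (-0.9659, 0.2588); from cell (2,3)
  next x-line at t=0.5383, next y-line at t=1.2364; Δt_x=1.0353, Δt_y=3.8637
    x: enter (1,3) at t=0.5383
    y: enter (1,4) at t=1.2364
    x: enter (0,4) at t=1.5736 ← occupied
  → r_1 = 1.5736
beam 2: φ=90°, α=255°
  dir = (cos 255°, sin 255°) = (-0.2588, -0.9659); from cell (2,3)
  next x-line at t=2.0091, next y-line at t=0.7040; Δt_x=3.8637, Δt_y=1.0353
    y: enter (2,2) at t=0.7040
    y: enter (2,1) at t=1.7393
    x: enter (1,1) at t=2.0091
    y: enter (1,0) at t=2.7745 ← occupied
  → r_2 = 2.7745
beam 3: φ=180°, α=345°
  dir = (cos 345°, sin 345°) = (0.9659, -0.2588); from cell (2,3)
  next x-line at t=0.4969, next y-line at t=2.6273; Δt_x=1.0353, Δt_y=3.8637
    x: enter (3,3) at t=0.4969
    x: enter (4,3) at t=1.5322 ← occupied
  → r_3 = 1.5322
beam 4: φ=270°, α=75°
  dir = (cos 75°, sin 75°) = (0.2588, 0.9659); from cell (2,3)
  next x-line at t=1.8546, next y-line at t=0.3313; Δt_x=3.8637, Δt_y=1.0353
    y: enter (2,4) at t=0.3313
    y: enter (2,5) at t=1.3666
    x: enter (3,5) at t=1.8546
    y: enter (3,6) at t=2.4018 ← occupied
  → r_4 = 2.4018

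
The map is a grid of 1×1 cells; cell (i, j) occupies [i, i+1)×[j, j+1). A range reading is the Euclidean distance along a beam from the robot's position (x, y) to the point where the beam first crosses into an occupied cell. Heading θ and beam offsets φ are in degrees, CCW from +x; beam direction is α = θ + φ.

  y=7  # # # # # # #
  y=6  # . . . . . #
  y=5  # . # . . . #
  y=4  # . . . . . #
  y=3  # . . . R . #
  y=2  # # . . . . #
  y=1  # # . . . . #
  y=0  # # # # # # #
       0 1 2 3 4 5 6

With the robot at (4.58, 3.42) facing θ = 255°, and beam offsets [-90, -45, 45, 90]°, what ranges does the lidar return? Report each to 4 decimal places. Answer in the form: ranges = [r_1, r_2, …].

beam 1: φ=-90°, α=165°
  d=(-0.9659,0.2588)  start (4,3)  tX=0.6005 tY=2.2409  stride 1/|dx|=1.0353 1/|dy|=3.8637
    cross x-line → (3,3), t=0.6005
    cross x-line → (2,3), t=1.6357
    cross y-line → (2,4), t=2.2409
    cross x-line → (1,4), t=2.6710
    cross x-line → (0,4), t=3.7063 (wall)
  → r_1 = 3.7063
beam 2: φ=-45°, α=210°
  d=(-0.8660,-0.5000)  start (4,3)  tX=0.6697 tY=0.8400  stride 1/|dx|=1.1547 1/|dy|=2.0000
    cross x-line → (3,3), t=0.6697
    cross y-line → (3,2), t=0.8400
    cross x-line → (2,2), t=1.8244
    cross y-line → (2,1), t=2.8400
    cross x-line → (1,1), t=2.9791 (wall)
  → r_2 = 2.9791
beam 3: φ=45°, α=300°
  d=(0.5000,-0.8660)  start (4,3)  tX=0.8400 tY=0.4850  stride 1/|dx|=2.0000 1/|dy|=1.1547
    cross y-line → (4,2), t=0.4850
    cross x-line → (5,2), t=0.8400
    cross y-line → (5,1), t=1.6397
    cross y-line → (5,0), t=2.7944 (wall)
  → r_3 = 2.7944
beam 4: φ=90°, α=345°
  d=(0.9659,-0.2588)  start (4,3)  tX=0.4348 tY=1.6228  stride 1/|dx|=1.0353 1/|dy|=3.8637
    cross x-line → (5,3), t=0.4348
    cross x-line → (6,3), t=1.4701 (wall)
  → r_4 = 1.4701

ranges = [3.7063, 2.9791, 2.7944, 1.4701]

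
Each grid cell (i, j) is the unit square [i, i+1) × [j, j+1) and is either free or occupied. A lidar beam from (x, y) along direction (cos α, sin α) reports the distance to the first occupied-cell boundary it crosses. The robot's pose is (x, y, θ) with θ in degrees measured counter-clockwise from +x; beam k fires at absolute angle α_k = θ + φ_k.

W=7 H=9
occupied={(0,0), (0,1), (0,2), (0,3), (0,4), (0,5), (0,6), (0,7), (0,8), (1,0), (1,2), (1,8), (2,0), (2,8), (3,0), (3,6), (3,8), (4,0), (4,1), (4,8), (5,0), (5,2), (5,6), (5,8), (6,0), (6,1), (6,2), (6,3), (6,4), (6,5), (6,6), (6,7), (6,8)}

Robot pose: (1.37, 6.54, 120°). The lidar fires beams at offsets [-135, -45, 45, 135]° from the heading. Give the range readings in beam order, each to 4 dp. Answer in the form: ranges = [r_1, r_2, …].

ranges = [1.6875, 1.5115, 0.3831, 1.4296]

beam 1: φ=-135°, α=345°
  dir = (cos 345°, sin 345°) = (0.9659, -0.2588); from cell (1,6)
  next x-line at t=0.6522, next y-line at t=2.0864; Δt_x=1.0353, Δt_y=3.8637
    x: enter (2,6) at t=0.6522
    x: enter (3,6) at t=1.6875 ← occupied
  → r_1 = 1.6875
beam 2: φ=-45°, α=75°
  dir = (cos 75°, sin 75°) = (0.2588, 0.9659); from cell (1,6)
  next x-line at t=2.4341, next y-line at t=0.4762; Δt_x=3.8637, Δt_y=1.0353
    y: enter (1,7) at t=0.4762
    y: enter (1,8) at t=1.5115 ← occupied
  → r_2 = 1.5115
beam 3: φ=45°, α=165°
  dir = (cos 165°, sin 165°) = (-0.9659, 0.2588); from cell (1,6)
  next x-line at t=0.3831, next y-line at t=1.7773; Δt_x=1.0353, Δt_y=3.8637
    x: enter (0,6) at t=0.3831 ← occupied
  → r_3 = 0.3831
beam 4: φ=135°, α=255°
  dir = (cos 255°, sin 255°) = (-0.2588, -0.9659); from cell (1,6)
  next x-line at t=1.4296, next y-line at t=0.5590; Δt_x=3.8637, Δt_y=1.0353
    y: enter (1,5) at t=0.5590
    x: enter (0,5) at t=1.4296 ← occupied
  → r_4 = 1.4296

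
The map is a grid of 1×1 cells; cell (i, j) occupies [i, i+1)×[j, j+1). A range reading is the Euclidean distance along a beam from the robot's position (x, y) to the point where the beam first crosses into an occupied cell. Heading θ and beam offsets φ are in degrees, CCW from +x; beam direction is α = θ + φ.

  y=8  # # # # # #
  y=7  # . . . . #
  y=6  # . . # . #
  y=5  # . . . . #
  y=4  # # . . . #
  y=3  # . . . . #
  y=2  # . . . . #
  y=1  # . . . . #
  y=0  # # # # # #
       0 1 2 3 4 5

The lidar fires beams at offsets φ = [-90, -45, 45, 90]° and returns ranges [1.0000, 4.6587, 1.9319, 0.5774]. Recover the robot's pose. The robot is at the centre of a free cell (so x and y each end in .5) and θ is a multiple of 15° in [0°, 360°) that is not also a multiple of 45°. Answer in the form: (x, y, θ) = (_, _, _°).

Enumerate (i+0.5, j+0.5, θ) over the 26 free cells and 16 admissible headings. For each, cast all 4 beams and compare to the given ranges.
  (4.5, 3.5, 120°): beam 1 = 0.5774 ≠ 1.0000 ✗
  (4.5, 7.5, 195°): beam 1 = 0.5176 ≠ 1.0000 ✗
  (2.5, 2.5, 165°): beam 1 = 3.6235 ≠ 1.0000 ✗
  (2.5, 2.5, 330°): beam 1 = 1.7321 ≠ 1.0000 ✗
  …
  (4.5, 1.5, 150°): r_1=1.0000, r_2=4.6587, r_3=1.9319, r_4=0.5774 — all match ✓
Only this pose fits every beam.

(x, y, θ) = (4.5, 1.5, 150°)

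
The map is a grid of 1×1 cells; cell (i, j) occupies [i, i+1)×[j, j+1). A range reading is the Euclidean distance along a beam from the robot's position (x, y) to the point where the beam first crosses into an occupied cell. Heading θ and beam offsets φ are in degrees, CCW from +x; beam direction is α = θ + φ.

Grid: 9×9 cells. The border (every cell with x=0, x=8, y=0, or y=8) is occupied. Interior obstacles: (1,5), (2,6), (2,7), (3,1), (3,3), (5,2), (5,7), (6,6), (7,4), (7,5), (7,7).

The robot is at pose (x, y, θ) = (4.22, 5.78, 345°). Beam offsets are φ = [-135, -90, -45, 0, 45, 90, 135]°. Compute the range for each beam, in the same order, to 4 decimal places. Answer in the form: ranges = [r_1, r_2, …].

beam 1: φ=-135°, α=210°
  cosα=-0.8660 sinα=-0.5000 | (4,5) | tMaxX 0.2540 tMaxY 1.5600 | tΔX 1.1547 tΔY 2.0000
    t=0.2540 [x] (3,5)
    t=1.4087 [x] (2,5)
    t=1.5600 [y] (2,4)
    t=2.5634 [x] (1,4)
    t=3.5600 [y] (1,3)
    t=3.7181 [x] (0,3) — stop
  → r_1 = 3.7181
beam 2: φ=-90°, α=255°
  cosα=-0.2588 sinα=-0.9659 | (4,5) | tMaxX 0.8500 tMaxY 0.8075 | tΔX 3.8637 tΔY 1.0353
    t=0.8075 [y] (4,4)
    t=0.8500 [x] (3,4)
    t=1.8428 [y] (3,3) — stop
  → r_2 = 1.8428
beam 3: φ=-45°, α=300°
  cosα=0.5000 sinα=-0.8660 | (4,5) | tMaxX 1.5600 tMaxY 0.9007 | tΔX 2.0000 tΔY 1.1547
    t=0.9007 [y] (4,4)
    t=1.5600 [x] (5,4)
    t=2.0554 [y] (5,3)
    t=3.2101 [y] (5,2) — stop
  → r_3 = 3.2101
beam 4: φ=0°, α=345°
  cosα=0.9659 sinα=-0.2588 | (4,5) | tMaxX 0.8075 tMaxY 3.0137 | tΔX 1.0353 tΔY 3.8637
    t=0.8075 [x] (5,5)
    t=1.8428 [x] (6,5)
    t=2.8781 [x] (7,5) — stop
  → r_4 = 2.8781
beam 5: φ=45°, α=30°
  cosα=0.8660 sinα=0.5000 | (4,5) | tMaxX 0.9007 tMaxY 0.4400 | tΔX 1.1547 tΔY 2.0000
    t=0.4400 [y] (4,6)
    t=0.9007 [x] (5,6)
    t=2.0554 [x] (6,6) — stop
  → r_5 = 2.0554
beam 6: φ=90°, α=75°
  cosα=0.2588 sinα=0.9659 | (4,5) | tMaxX 3.0137 tMaxY 0.2278 | tΔX 3.8637 tΔY 1.0353
    t=0.2278 [y] (4,6)
    t=1.2630 [y] (4,7)
    t=2.2983 [y] (4,8) — stop
  → r_6 = 2.2983
beam 7: φ=135°, α=120°
  cosα=-0.5000 sinα=0.8660 | (4,5) | tMaxX 0.4400 tMaxY 0.2540 | tΔX 2.0000 tΔY 1.1547
    t=0.2540 [y] (4,6)
    t=0.4400 [x] (3,6)
    t=1.4087 [y] (3,7)
    t=2.4400 [x] (2,7) — stop
  → r_7 = 2.4400

ranges = [3.7181, 1.8428, 3.2101, 2.8781, 2.0554, 2.2983, 2.4400]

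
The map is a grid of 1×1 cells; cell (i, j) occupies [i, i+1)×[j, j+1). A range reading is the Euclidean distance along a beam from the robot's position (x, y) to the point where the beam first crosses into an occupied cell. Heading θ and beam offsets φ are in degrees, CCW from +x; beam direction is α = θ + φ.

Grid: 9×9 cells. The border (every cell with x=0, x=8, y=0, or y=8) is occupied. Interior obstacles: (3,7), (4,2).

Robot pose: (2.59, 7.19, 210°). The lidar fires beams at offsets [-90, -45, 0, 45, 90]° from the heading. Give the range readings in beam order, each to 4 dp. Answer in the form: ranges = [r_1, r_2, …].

ranges = [0.9353, 1.6461, 1.8360, 6.1433, 7.1476]

beam 1: φ=-90°, α=120°
  direction (-0.5000, 0.8660); cell (2,7); t to first gridline: x 1.1800, y 0.9353 (then +2.0000 / +1.1547)
    (2,8) via y @ 0.9353  # hit
  → r_1 = 0.9353
beam 2: φ=-45°, α=165°
  direction (-0.9659, 0.2588); cell (2,7); t to first gridline: x 0.6108, y 3.1296 (then +1.0353 / +3.8637)
    (1,7) via x @ 0.6108
    (0,7) via x @ 1.6461  # hit
  → r_2 = 1.6461
beam 3: φ=0°, α=210°
  direction (-0.8660, -0.5000); cell (2,7); t to first gridline: x 0.6813, y 0.3800 (then +1.1547 / +2.0000)
    (2,6) via y @ 0.3800
    (1,6) via x @ 0.6813
    (0,6) via x @ 1.8360  # hit
  → r_3 = 1.8360
beam 4: φ=45°, α=255°
  direction (-0.2588, -0.9659); cell (2,7); t to first gridline: x 2.2796, y 0.1967 (then +3.8637 / +1.0353)
    (2,6) via y @ 0.1967
    (2,5) via y @ 1.2320
    (2,4) via y @ 2.2673
    (1,4) via x @ 2.2796
    (1,3) via y @ 3.3025
    (1,2) via y @ 4.3378
    (1,1) via y @ 5.3731
    (0,1) via x @ 6.1433  # hit
  → r_4 = 6.1433
beam 5: φ=90°, α=300°
  direction (0.5000, -0.8660); cell (2,7); t to first gridline: x 0.8200, y 0.2194 (then +2.0000 / +1.1547)
    (2,6) via y @ 0.2194
    (3,6) via x @ 0.8200
    (3,5) via y @ 1.3741
    (3,4) via y @ 2.5288
    (4,4) via x @ 2.8200
    (4,3) via y @ 3.6835
    (5,3) via x @ 4.8200
    (5,2) via y @ 4.8382
    (5,1) via y @ 5.9929
    (6,1) via x @ 6.8200
    (6,0) via y @ 7.1476  # hit
  → r_5 = 7.1476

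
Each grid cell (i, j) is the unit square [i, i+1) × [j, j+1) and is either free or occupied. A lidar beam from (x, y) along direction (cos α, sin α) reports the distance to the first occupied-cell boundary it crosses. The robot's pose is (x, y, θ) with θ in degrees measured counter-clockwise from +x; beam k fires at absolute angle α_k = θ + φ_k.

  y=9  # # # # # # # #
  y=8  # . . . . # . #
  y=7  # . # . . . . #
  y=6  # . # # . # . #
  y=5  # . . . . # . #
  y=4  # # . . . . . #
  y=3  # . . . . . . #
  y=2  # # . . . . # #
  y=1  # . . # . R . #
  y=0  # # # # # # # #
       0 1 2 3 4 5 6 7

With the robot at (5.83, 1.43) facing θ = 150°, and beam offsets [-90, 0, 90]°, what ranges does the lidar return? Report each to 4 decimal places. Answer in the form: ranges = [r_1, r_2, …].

ranges = [0.6582, 5.1400, 0.4965]

beam 1: φ=-90°, α=60°
  d=(0.5000,0.8660)  start (5,1)  tX=0.3400 tY=0.6582  stride 1/|dx|=2.0000 1/|dy|=1.1547
    cross x-line → (6,1), t=0.3400
    cross y-line → (6,2), t=0.6582 (wall)
  → r_1 = 0.6582
beam 2: φ=0°, α=150°
  d=(-0.8660,0.5000)  start (5,1)  tX=0.9584 tY=1.1400  stride 1/|dx|=1.1547 1/|dy|=2.0000
    cross x-line → (4,1), t=0.9584
    cross y-line → (4,2), t=1.1400
    cross x-line → (3,2), t=2.1131
    cross y-line → (3,3), t=3.1400
    cross x-line → (2,3), t=3.2678
    cross x-line → (1,3), t=4.4225
    cross y-line → (1,4), t=5.1400 (wall)
  → r_2 = 5.1400
beam 3: φ=90°, α=240°
  d=(-0.5000,-0.8660)  start (5,1)  tX=1.6600 tY=0.4965  stride 1/|dx|=2.0000 1/|dy|=1.1547
    cross y-line → (5,0), t=0.4965 (wall)
  → r_3 = 0.4965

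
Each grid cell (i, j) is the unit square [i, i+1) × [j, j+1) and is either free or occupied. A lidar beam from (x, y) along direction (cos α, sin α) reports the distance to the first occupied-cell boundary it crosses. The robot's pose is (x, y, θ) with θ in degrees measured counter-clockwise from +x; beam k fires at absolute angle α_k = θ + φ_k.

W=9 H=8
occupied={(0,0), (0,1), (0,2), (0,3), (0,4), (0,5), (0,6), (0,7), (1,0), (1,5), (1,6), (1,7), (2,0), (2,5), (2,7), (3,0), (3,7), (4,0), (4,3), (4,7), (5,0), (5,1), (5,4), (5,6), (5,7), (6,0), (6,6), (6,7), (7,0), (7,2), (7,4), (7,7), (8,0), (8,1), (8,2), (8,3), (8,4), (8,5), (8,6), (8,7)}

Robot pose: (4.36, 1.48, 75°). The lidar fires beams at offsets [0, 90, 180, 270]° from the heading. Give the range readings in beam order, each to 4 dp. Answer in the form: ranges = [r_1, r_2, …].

beam 1: φ=0°, α=75°
  dir = (cos 75°, sin 75°) = (0.2588, 0.9659); from cell (4,1)
  next x-line at t=2.4728, next y-line at t=0.5383; Δt_x=3.8637, Δt_y=1.0353
    y: enter (4,2) at t=0.5383
    y: enter (4,3) at t=1.5736 ← occupied
  → r_1 = 1.5736
beam 2: φ=90°, α=165°
  dir = (cos 165°, sin 165°) = (-0.9659, 0.2588); from cell (4,1)
  next x-line at t=0.3727, next y-line at t=2.0091; Δt_x=1.0353, Δt_y=3.8637
    x: enter (3,1) at t=0.3727
    x: enter (2,1) at t=1.4080
    y: enter (2,2) at t=2.0091
    x: enter (1,2) at t=2.4433
    x: enter (0,2) at t=3.4785 ← occupied
  → r_2 = 3.4785
beam 3: φ=180°, α=255°
  dir = (cos 255°, sin 255°) = (-0.2588, -0.9659); from cell (4,1)
  next x-line at t=1.3909, next y-line at t=0.4969; Δt_x=3.8637, Δt_y=1.0353
    y: enter (4,0) at t=0.4969 ← occupied
  → r_3 = 0.4969
beam 4: φ=270°, α=345°
  dir = (cos 345°, sin 345°) = (0.9659, -0.2588); from cell (4,1)
  next x-line at t=0.6626, next y-line at t=1.8546; Δt_x=1.0353, Δt_y=3.8637
    x: enter (5,1) at t=0.6626 ← occupied
  → r_4 = 0.6626

ranges = [1.5736, 3.4785, 0.4969, 0.6626]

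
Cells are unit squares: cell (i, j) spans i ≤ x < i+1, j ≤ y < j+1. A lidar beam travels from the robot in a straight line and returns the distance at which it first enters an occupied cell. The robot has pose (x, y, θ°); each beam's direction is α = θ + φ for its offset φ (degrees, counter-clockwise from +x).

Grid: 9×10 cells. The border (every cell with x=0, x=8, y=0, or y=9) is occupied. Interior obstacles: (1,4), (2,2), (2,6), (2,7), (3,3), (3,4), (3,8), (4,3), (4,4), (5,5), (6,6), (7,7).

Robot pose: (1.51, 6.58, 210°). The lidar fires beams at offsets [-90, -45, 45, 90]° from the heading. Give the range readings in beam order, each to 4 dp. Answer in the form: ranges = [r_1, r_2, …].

beam 1: φ=-90°, α=120°
  cosα=-0.5000 sinα=0.8660 | (1,6) | tMaxX 1.0200 tMaxY 0.4850 | tΔX 2.0000 tΔY 1.1547
    t=0.4850 [y] (1,7)
    t=1.0200 [x] (0,7) — stop
  → r_1 = 1.0200
beam 2: φ=-45°, α=165°
  cosα=-0.9659 sinα=0.2588 | (1,6) | tMaxX 0.5280 tMaxY 1.6228 | tΔX 1.0353 tΔY 3.8637
    t=0.5280 [x] (0,6) — stop
  → r_2 = 0.5280
beam 3: φ=45°, α=255°
  cosα=-0.2588 sinα=-0.9659 | (1,6) | tMaxX 1.9705 tMaxY 0.6005 | tΔX 3.8637 tΔY 1.0353
    t=0.6005 [y] (1,5)
    t=1.6357 [y] (1,4) — stop
  → r_3 = 1.6357
beam 4: φ=90°, α=300°
  cosα=0.5000 sinα=-0.8660 | (1,6) | tMaxX 0.9800 tMaxY 0.6697 | tΔX 2.0000 tΔY 1.1547
    t=0.6697 [y] (1,5)
    t=0.9800 [x] (2,5)
    t=1.8244 [y] (2,4)
    t=2.9791 [y] (2,3)
    t=2.9800 [x] (3,3) — stop
  → r_4 = 2.9800

ranges = [1.0200, 0.5280, 1.6357, 2.9800]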